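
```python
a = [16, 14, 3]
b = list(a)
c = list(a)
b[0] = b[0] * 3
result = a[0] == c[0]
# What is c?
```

After line 1: a = [16, 14, 3]
After line 2 (b = list(a), copy): a = [16, 14, 3], b = [16, 14, 3]
After line 3 (c = list(a) is a copy, new object): c = [16, 14, 3]
After line 4 (b[0] = 16 * 3 = 48; only b mutates (copy)): a = [16, 14, 3], b = [48, 14, 3], c = [16, 14, 3]
After line 5 (a[0] = 16, c[0] = 16; result = True)

[16, 14, 3]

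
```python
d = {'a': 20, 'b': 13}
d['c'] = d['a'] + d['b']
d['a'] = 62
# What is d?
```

After line 1: d = {'a': 20, 'b': 13}
After line 2 (d['c'] = 20 + 13): d = {'a': 20, 'b': 13, 'c': 33}
After line 3: d = {'a': 62, 'b': 13, 'c': 33}

{'a': 62, 'b': 13, 'c': 33}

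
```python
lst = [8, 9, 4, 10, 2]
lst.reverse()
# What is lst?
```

[2, 10, 4, 9, 8]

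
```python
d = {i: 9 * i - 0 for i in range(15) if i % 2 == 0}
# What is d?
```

{0: 0, 2: 18, 4: 36, 6: 54, 8: 72, 10: 90, 12: 108, 14: 126}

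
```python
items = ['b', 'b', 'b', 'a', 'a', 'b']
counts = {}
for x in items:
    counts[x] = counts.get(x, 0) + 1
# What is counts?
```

Initial: counts = {}, items = ['b', 'b', 'b', 'a', 'a', 'b']
See 'b': counts = {'b': 1}
See 'b': counts = {'b': 2}
See 'b': counts = {'b': 3}
See 'a': counts = {'b': 3, 'a': 1}
See 'a': counts = {'b': 3, 'a': 2}
See 'b': counts = {'b': 4, 'a': 2}

{'b': 4, 'a': 2}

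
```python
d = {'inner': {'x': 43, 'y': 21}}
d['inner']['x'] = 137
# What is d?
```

After line 1: d = {'inner': {'x': 43, 'y': 21}}
After line 2 (inner x overwritten): d = {'inner': {'x': 137, 'y': 21}}

{'inner': {'x': 137, 'y': 21}}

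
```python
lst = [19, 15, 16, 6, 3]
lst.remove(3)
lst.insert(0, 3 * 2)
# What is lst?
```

After line 1: lst = [19, 15, 16, 6, 3]
After line 2 (remove first 3): lst = [19, 15, 16, 6]
After line 3 (insert 6 at index 0): lst = [6, 19, 15, 16, 6]

[6, 19, 15, 16, 6]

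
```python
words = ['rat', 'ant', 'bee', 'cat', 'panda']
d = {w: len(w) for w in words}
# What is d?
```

{'rat': 3, 'ant': 3, 'bee': 3, 'cat': 3, 'panda': 5}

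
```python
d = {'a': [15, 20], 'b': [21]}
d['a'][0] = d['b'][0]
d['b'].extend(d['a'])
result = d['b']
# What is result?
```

After line 1: d = {'a': [15, 20], 'b': [21]}
After line 2 (a[0] = b[0] = 21): d = {'a': [21, 20], 'b': [21]}
After line 3 (b.extend(a) appends [21, 20]): d = {'a': [21, 20], 'b': [21, 21, 20]}
After line 4: result = d['b'] = [21, 21, 20]

[21, 21, 20]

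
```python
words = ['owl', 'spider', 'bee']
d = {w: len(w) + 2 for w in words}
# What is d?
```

{'owl': 5, 'spider': 8, 'bee': 5}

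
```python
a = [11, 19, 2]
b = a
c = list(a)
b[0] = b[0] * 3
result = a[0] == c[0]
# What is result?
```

After line 1: a = [11, 19, 2]
After line 2 (b = a, alias): a = [11, 19, 2], b = [11, 19, 2]
After line 3 (c = list(a) is a copy, new object): c = [11, 19, 2]
After line 4 (b[0] = 11 * 3 = 33; mutates shared a/b): a = b = [33, 19, 2], c = [11, 19, 2]
After line 5 (a[0] = 33, c[0] = 11; result = False)

False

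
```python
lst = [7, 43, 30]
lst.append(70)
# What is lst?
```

[7, 43, 30, 70]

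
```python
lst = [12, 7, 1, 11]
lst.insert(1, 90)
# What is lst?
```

[12, 90, 7, 1, 11]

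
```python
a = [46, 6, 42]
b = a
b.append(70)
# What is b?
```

After line 1: a = [46, 6, 42]
After line 2 (b = a is an alias, same object): a = [46, 6, 42], b = [46, 6, 42]
After line 3 (b.append mutates the shared list): a = [46, 6, 42, 70], b = [46, 6, 42, 70]

[46, 6, 42, 70]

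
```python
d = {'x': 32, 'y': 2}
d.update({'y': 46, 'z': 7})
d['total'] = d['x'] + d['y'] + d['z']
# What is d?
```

After line 1: d = {'x': 32, 'y': 2}
After line 2 (y overwritten, z added): d = {'x': 32, 'y': 46, 'z': 7}
After line 3 (total = 32 + 46 + 7 = 85): d = {'x': 32, 'y': 46, 'z': 7, 'total': 85}

{'x': 32, 'y': 46, 'z': 7, 'total': 85}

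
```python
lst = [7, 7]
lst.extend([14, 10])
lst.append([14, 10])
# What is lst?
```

After line 1: lst = [7, 7]
After line 2 (extend unpacks [14, 10]): lst = [7, 7, 14, 10]
After line 3 (append adds [14, 10] as single element): lst = [7, 7, 14, 10, [14, 10]]

[7, 7, 14, 10, [14, 10]]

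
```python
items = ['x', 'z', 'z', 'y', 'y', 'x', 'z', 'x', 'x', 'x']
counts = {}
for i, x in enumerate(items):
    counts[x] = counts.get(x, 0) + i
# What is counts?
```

Initial: counts = {}, items = ['x', 'z', 'z', 'y', 'y', 'x', 'z', 'x', 'x', 'x']
i=0, x='x': counts = {'x': 0}
i=1, x='z': counts = {'x': 0, 'z': 1}
i=2, x='z': counts = {'x': 0, 'z': 3}
i=3, x='y': counts = {'x': 0, 'z': 3, 'y': 3}
i=4, x='y': counts = {'x': 0, 'z': 3, 'y': 7}
i=5, x='x': counts = {'x': 5, 'z': 3, 'y': 7}
i=6, x='z': counts = {'x': 5, 'z': 9, 'y': 7}
i=7, x='x': counts = {'x': 12, 'z': 9, 'y': 7}
i=8, x='x': counts = {'x': 20, 'z': 9, 'y': 7}
i=9, x='x': counts = {'x': 29, 'z': 9, 'y': 7}

{'x': 29, 'z': 9, 'y': 7}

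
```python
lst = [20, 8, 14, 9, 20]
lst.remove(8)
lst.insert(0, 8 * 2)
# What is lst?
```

After line 1: lst = [20, 8, 14, 9, 20]
After line 2 (remove first 8): lst = [20, 14, 9, 20]
After line 3 (insert 16 at index 0): lst = [16, 20, 14, 9, 20]

[16, 20, 14, 9, 20]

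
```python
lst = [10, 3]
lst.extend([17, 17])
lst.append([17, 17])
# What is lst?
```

After line 1: lst = [10, 3]
After line 2 (extend unpacks [17, 17]): lst = [10, 3, 17, 17]
After line 3 (append adds [17, 17] as single element): lst = [10, 3, 17, 17, [17, 17]]

[10, 3, 17, 17, [17, 17]]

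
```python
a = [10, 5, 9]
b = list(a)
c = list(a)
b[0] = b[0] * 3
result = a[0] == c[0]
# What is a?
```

After line 1: a = [10, 5, 9]
After line 2 (b = list(a), copy): a = [10, 5, 9], b = [10, 5, 9]
After line 3 (c = list(a) is a copy, new object): c = [10, 5, 9]
After line 4 (b[0] = 10 * 3 = 30; only b mutates (copy)): a = [10, 5, 9], b = [30, 5, 9], c = [10, 5, 9]
After line 5 (a[0] = 10, c[0] = 10; result = True)

[10, 5, 9]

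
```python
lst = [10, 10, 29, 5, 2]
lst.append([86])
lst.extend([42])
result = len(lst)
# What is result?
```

After line 1: lst = [10, 10, 29, 5, 2]
After line 2 (append adds [86] as single element): lst = [10, 10, 29, 5, 2, [86]]
After line 3 (extend unpacks [42], adds 42): lst = [10, 10, 29, 5, 2, [86], 42]
After line 4: result = len(lst) = 7

7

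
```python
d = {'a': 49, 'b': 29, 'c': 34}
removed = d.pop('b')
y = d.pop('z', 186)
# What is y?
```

After line 1: d = {'a': 49, 'b': 29, 'c': 34}
After line 2 (pop 'b' returns 29): d = {'a': 49, 'c': 34}, removed = 29
After line 3 (pop 'z' missing, returns default 186): d = {'a': 49, 'c': 34}, y = 186

186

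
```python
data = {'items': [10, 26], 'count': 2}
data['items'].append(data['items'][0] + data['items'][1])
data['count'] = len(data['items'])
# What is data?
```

After line 1: data = {'items': [10, 26], 'count': 2}
After line 2 (append 10 + 26 = 36): data = {'items': [10, 26, 36], 'count': 2}
After line 3 (count = len(items) = 3): data = {'items': [10, 26, 36], 'count': 3}

{'items': [10, 26, 36], 'count': 3}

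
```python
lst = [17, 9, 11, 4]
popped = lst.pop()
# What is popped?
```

4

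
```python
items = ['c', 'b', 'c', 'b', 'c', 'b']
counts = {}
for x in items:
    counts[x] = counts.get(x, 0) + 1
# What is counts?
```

Initial: counts = {}, items = ['c', 'b', 'c', 'b', 'c', 'b']
See 'c': counts = {'c': 1}
See 'b': counts = {'c': 1, 'b': 1}
See 'c': counts = {'c': 2, 'b': 1}
See 'b': counts = {'c': 2, 'b': 2}
See 'c': counts = {'c': 3, 'b': 2}
See 'b': counts = {'c': 3, 'b': 3}

{'c': 3, 'b': 3}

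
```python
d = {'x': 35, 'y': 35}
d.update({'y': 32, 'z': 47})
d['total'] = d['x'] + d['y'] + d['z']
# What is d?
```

After line 1: d = {'x': 35, 'y': 35}
After line 2 (y overwritten, z added): d = {'x': 35, 'y': 32, 'z': 47}
After line 3 (total = 35 + 32 + 47 = 114): d = {'x': 35, 'y': 32, 'z': 47, 'total': 114}

{'x': 35, 'y': 32, 'z': 47, 'total': 114}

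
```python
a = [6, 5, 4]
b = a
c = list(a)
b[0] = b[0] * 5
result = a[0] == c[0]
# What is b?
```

After line 1: a = [6, 5, 4]
After line 2 (b = a, alias): a = [6, 5, 4], b = [6, 5, 4]
After line 3 (c = list(a) is a copy, new object): c = [6, 5, 4]
After line 4 (b[0] = 6 * 5 = 30; mutates shared a/b): a = b = [30, 5, 4], c = [6, 5, 4]
After line 5 (a[0] = 30, c[0] = 6; result = False)

[30, 5, 4]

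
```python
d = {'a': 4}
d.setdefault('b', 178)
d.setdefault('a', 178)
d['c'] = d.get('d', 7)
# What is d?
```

After line 1: d = {'a': 4}
After line 2 (setdefault adds 'b'=178): d = {'a': 4, 'b': 178}
After line 3 (setdefault 'a' no-op, already exists): d = {'a': 4, 'b': 178}
After line 4 (get('d', 7) returns default since 'd' not in d): d = {'a': 4, 'b': 178, 'c': 7}

{'a': 4, 'b': 178, 'c': 7}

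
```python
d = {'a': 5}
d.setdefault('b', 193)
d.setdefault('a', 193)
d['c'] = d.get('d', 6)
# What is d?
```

After line 1: d = {'a': 5}
After line 2 (setdefault adds 'b'=193): d = {'a': 5, 'b': 193}
After line 3 (setdefault 'a' no-op, already exists): d = {'a': 5, 'b': 193}
After line 4 (get('d', 6) returns default since 'd' not in d): d = {'a': 5, 'b': 193, 'c': 6}

{'a': 5, 'b': 193, 'c': 6}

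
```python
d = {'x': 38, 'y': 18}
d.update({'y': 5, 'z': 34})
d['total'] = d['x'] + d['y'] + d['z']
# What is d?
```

After line 1: d = {'x': 38, 'y': 18}
After line 2 (y overwritten, z added): d = {'x': 38, 'y': 5, 'z': 34}
After line 3 (total = 38 + 5 + 34 = 77): d = {'x': 38, 'y': 5, 'z': 34, 'total': 77}

{'x': 38, 'y': 5, 'z': 34, 'total': 77}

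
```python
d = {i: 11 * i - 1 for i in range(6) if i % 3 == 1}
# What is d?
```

{1: 10, 4: 43}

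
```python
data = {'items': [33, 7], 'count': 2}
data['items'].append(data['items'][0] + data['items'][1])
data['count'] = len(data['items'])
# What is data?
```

After line 1: data = {'items': [33, 7], 'count': 2}
After line 2 (append 33 + 7 = 40): data = {'items': [33, 7, 40], 'count': 2}
After line 3 (count = len(items) = 3): data = {'items': [33, 7, 40], 'count': 3}

{'items': [33, 7, 40], 'count': 3}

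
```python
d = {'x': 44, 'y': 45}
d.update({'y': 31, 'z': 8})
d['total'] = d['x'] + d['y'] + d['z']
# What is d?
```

After line 1: d = {'x': 44, 'y': 45}
After line 2 (y overwritten, z added): d = {'x': 44, 'y': 31, 'z': 8}
After line 3 (total = 44 + 31 + 8 = 83): d = {'x': 44, 'y': 31, 'z': 8, 'total': 83}

{'x': 44, 'y': 31, 'z': 8, 'total': 83}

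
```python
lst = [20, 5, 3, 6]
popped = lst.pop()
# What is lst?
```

[20, 5, 3]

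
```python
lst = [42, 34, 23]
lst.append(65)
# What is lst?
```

[42, 34, 23, 65]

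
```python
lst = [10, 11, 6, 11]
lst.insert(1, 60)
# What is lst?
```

[10, 60, 11, 6, 11]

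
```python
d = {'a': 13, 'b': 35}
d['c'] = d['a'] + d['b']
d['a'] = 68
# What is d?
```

After line 1: d = {'a': 13, 'b': 35}
After line 2 (d['c'] = 13 + 35): d = {'a': 13, 'b': 35, 'c': 48}
After line 3: d = {'a': 68, 'b': 35, 'c': 48}

{'a': 68, 'b': 35, 'c': 48}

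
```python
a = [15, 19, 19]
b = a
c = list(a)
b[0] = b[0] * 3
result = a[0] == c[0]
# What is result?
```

After line 1: a = [15, 19, 19]
After line 2 (b = a, alias): a = [15, 19, 19], b = [15, 19, 19]
After line 3 (c = list(a) is a copy, new object): c = [15, 19, 19]
After line 4 (b[0] = 15 * 3 = 45; mutates shared a/b): a = b = [45, 19, 19], c = [15, 19, 19]
After line 5 (a[0] = 45, c[0] = 15; result = False)

False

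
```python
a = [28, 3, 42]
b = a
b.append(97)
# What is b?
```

After line 1: a = [28, 3, 42]
After line 2 (b = a is an alias, same object): a = [28, 3, 42], b = [28, 3, 42]
After line 3 (b.append mutates the shared list): a = [28, 3, 42, 97], b = [28, 3, 42, 97]

[28, 3, 42, 97]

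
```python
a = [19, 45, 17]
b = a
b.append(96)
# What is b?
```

After line 1: a = [19, 45, 17]
After line 2 (b = a is an alias, same object): a = [19, 45, 17], b = [19, 45, 17]
After line 3 (b.append mutates the shared list): a = [19, 45, 17, 96], b = [19, 45, 17, 96]

[19, 45, 17, 96]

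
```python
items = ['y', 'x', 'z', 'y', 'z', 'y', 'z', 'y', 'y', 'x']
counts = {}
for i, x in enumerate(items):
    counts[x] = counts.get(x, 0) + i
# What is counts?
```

Initial: counts = {}, items = ['y', 'x', 'z', 'y', 'z', 'y', 'z', 'y', 'y', 'x']
i=0, x='y': counts = {'y': 0}
i=1, x='x': counts = {'y': 0, 'x': 1}
i=2, x='z': counts = {'y': 0, 'x': 1, 'z': 2}
i=3, x='y': counts = {'y': 3, 'x': 1, 'z': 2}
i=4, x='z': counts = {'y': 3, 'x': 1, 'z': 6}
i=5, x='y': counts = {'y': 8, 'x': 1, 'z': 6}
i=6, x='z': counts = {'y': 8, 'x': 1, 'z': 12}
i=7, x='y': counts = {'y': 15, 'x': 1, 'z': 12}
i=8, x='y': counts = {'y': 23, 'x': 1, 'z': 12}
i=9, x='x': counts = {'y': 23, 'x': 10, 'z': 12}

{'y': 23, 'x': 10, 'z': 12}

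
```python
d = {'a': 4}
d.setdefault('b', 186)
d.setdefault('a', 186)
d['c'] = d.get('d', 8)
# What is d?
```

After line 1: d = {'a': 4}
After line 2 (setdefault adds 'b'=186): d = {'a': 4, 'b': 186}
After line 3 (setdefault 'a' no-op, already exists): d = {'a': 4, 'b': 186}
After line 4 (get('d', 8) returns default since 'd' not in d): d = {'a': 4, 'b': 186, 'c': 8}

{'a': 4, 'b': 186, 'c': 8}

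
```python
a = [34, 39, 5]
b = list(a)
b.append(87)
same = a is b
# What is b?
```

After line 1: a = [34, 39, 5]
After line 2 (b = list(a) is a shallow copy, new object): a = [34, 39, 5], b = [34, 39, 5]
After line 3 (append only mutates b): a = [34, 39, 5], b = [34, 39, 5, 87]
After line 4 (same = a is b; different objects -> False): same = False

[34, 39, 5, 87]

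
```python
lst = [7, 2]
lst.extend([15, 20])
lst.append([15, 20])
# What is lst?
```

After line 1: lst = [7, 2]
After line 2 (extend unpacks [15, 20]): lst = [7, 2, 15, 20]
After line 3 (append adds [15, 20] as single element): lst = [7, 2, 15, 20, [15, 20]]

[7, 2, 15, 20, [15, 20]]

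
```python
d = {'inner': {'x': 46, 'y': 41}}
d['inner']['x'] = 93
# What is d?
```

After line 1: d = {'inner': {'x': 46, 'y': 41}}
After line 2 (inner x overwritten): d = {'inner': {'x': 93, 'y': 41}}

{'inner': {'x': 93, 'y': 41}}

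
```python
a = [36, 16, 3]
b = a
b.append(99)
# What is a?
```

After line 1: a = [36, 16, 3]
After line 2 (b = a is an alias, same object): a = [36, 16, 3], b = [36, 16, 3]
After line 3 (b.append mutates the shared list): a = [36, 16, 3, 99], b = [36, 16, 3, 99]

[36, 16, 3, 99]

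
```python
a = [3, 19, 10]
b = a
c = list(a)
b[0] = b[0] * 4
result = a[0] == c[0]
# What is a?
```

After line 1: a = [3, 19, 10]
After line 2 (b = a, alias): a = [3, 19, 10], b = [3, 19, 10]
After line 3 (c = list(a) is a copy, new object): c = [3, 19, 10]
After line 4 (b[0] = 3 * 4 = 12; mutates shared a/b): a = b = [12, 19, 10], c = [3, 19, 10]
After line 5 (a[0] = 12, c[0] = 3; result = False)

[12, 19, 10]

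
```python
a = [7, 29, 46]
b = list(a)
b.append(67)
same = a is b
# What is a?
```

After line 1: a = [7, 29, 46]
After line 2 (b = list(a) is a shallow copy, new object): a = [7, 29, 46], b = [7, 29, 46]
After line 3 (append only mutates b): a = [7, 29, 46], b = [7, 29, 46, 67]
After line 4 (same = a is b; different objects -> False): same = False

[7, 29, 46]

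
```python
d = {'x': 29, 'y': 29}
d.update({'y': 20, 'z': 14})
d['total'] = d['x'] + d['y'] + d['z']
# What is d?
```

After line 1: d = {'x': 29, 'y': 29}
After line 2 (y overwritten, z added): d = {'x': 29, 'y': 20, 'z': 14}
After line 3 (total = 29 + 20 + 14 = 63): d = {'x': 29, 'y': 20, 'z': 14, 'total': 63}

{'x': 29, 'y': 20, 'z': 14, 'total': 63}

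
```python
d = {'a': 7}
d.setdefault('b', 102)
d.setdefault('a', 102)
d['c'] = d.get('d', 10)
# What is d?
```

After line 1: d = {'a': 7}
After line 2 (setdefault adds 'b'=102): d = {'a': 7, 'b': 102}
After line 3 (setdefault 'a' no-op, already exists): d = {'a': 7, 'b': 102}
After line 4 (get('d', 10) returns default since 'd' not in d): d = {'a': 7, 'b': 102, 'c': 10}

{'a': 7, 'b': 102, 'c': 10}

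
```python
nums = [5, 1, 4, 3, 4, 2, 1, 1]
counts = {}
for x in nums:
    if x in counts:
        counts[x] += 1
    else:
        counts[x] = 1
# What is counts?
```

Initial: counts = {}, nums = [5, 1, 4, 3, 4, 2, 1, 1]
See 5: counts = {5: 1}
See 1: counts = {5: 1, 1: 1}
See 4: counts = {5: 1, 1: 1, 4: 1}
See 3: counts = {5: 1, 1: 1, 4: 1, 3: 1}
See 4: counts = {5: 1, 1: 1, 4: 2, 3: 1}
See 2: counts = {5: 1, 1: 1, 4: 2, 3: 1, 2: 1}
See 1: counts = {5: 1, 1: 2, 4: 2, 3: 1, 2: 1}
See 1: counts = {5: 1, 1: 3, 4: 2, 3: 1, 2: 1}

{5: 1, 1: 3, 4: 2, 3: 1, 2: 1}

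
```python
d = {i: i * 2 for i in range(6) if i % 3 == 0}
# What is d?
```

{0: 0, 3: 6}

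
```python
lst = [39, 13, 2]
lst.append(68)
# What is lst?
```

[39, 13, 2, 68]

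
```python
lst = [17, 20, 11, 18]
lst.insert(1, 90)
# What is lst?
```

[17, 90, 20, 11, 18]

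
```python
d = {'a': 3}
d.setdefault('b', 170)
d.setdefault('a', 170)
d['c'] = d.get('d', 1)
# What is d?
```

After line 1: d = {'a': 3}
After line 2 (setdefault adds 'b'=170): d = {'a': 3, 'b': 170}
After line 3 (setdefault 'a' no-op, already exists): d = {'a': 3, 'b': 170}
After line 4 (get('d', 1) returns default since 'd' not in d): d = {'a': 3, 'b': 170, 'c': 1}

{'a': 3, 'b': 170, 'c': 1}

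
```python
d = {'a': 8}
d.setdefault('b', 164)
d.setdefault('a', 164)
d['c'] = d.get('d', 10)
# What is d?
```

After line 1: d = {'a': 8}
After line 2 (setdefault adds 'b'=164): d = {'a': 8, 'b': 164}
After line 3 (setdefault 'a' no-op, already exists): d = {'a': 8, 'b': 164}
After line 4 (get('d', 10) returns default since 'd' not in d): d = {'a': 8, 'b': 164, 'c': 10}

{'a': 8, 'b': 164, 'c': 10}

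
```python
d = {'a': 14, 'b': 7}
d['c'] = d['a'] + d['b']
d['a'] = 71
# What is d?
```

After line 1: d = {'a': 14, 'b': 7}
After line 2 (d['c'] = 14 + 7): d = {'a': 14, 'b': 7, 'c': 21}
After line 3: d = {'a': 71, 'b': 7, 'c': 21}

{'a': 71, 'b': 7, 'c': 21}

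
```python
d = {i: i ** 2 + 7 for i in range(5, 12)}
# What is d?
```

{5: 32, 6: 43, 7: 56, 8: 71, 9: 88, 10: 107, 11: 128}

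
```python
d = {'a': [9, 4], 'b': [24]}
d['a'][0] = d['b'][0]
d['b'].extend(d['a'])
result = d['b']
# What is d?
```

After line 1: d = {'a': [9, 4], 'b': [24]}
After line 2 (a[0] = b[0] = 24): d = {'a': [24, 4], 'b': [24]}
After line 3 (b.extend(a) appends [24, 4]): d = {'a': [24, 4], 'b': [24, 24, 4]}
After line 4: result = d['b'] = [24, 24, 4]

{'a': [24, 4], 'b': [24, 24, 4]}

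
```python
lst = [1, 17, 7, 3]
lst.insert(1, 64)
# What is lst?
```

[1, 64, 17, 7, 3]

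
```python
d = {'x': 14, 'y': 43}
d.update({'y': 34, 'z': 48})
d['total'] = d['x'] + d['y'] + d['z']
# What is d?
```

After line 1: d = {'x': 14, 'y': 43}
After line 2 (y overwritten, z added): d = {'x': 14, 'y': 34, 'z': 48}
After line 3 (total = 14 + 34 + 48 = 96): d = {'x': 14, 'y': 34, 'z': 48, 'total': 96}

{'x': 14, 'y': 34, 'z': 48, 'total': 96}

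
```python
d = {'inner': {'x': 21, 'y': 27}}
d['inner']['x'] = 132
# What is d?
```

After line 1: d = {'inner': {'x': 21, 'y': 27}}
After line 2 (inner x overwritten): d = {'inner': {'x': 132, 'y': 27}}

{'inner': {'x': 132, 'y': 27}}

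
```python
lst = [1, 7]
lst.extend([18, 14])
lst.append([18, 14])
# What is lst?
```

After line 1: lst = [1, 7]
After line 2 (extend unpacks [18, 14]): lst = [1, 7, 18, 14]
After line 3 (append adds [18, 14] as single element): lst = [1, 7, 18, 14, [18, 14]]

[1, 7, 18, 14, [18, 14]]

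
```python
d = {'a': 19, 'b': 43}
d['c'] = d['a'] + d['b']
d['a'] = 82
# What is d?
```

After line 1: d = {'a': 19, 'b': 43}
After line 2 (d['c'] = 19 + 43): d = {'a': 19, 'b': 43, 'c': 62}
After line 3: d = {'a': 82, 'b': 43, 'c': 62}

{'a': 82, 'b': 43, 'c': 62}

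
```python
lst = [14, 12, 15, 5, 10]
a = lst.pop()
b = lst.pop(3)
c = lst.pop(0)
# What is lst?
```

After line 1: lst = [14, 12, 15, 5, 10]
After line 2 (pop() -> a = 10): lst = [14, 12, 15, 5]
After line 3 (pop(3) -> b = 5): lst = [14, 12, 15]
After line 4 (pop(0) -> c = 14): lst = [12, 15]

[12, 15]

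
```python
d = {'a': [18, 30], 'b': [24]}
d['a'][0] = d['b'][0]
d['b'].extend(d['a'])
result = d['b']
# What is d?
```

After line 1: d = {'a': [18, 30], 'b': [24]}
After line 2 (a[0] = b[0] = 24): d = {'a': [24, 30], 'b': [24]}
After line 3 (b.extend(a) appends [24, 30]): d = {'a': [24, 30], 'b': [24, 24, 30]}
After line 4: result = d['b'] = [24, 24, 30]

{'a': [24, 30], 'b': [24, 24, 30]}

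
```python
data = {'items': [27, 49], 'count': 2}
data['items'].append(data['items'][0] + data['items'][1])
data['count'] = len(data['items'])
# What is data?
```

After line 1: data = {'items': [27, 49], 'count': 2}
After line 2 (append 27 + 49 = 76): data = {'items': [27, 49, 76], 'count': 2}
After line 3 (count = len(items) = 3): data = {'items': [27, 49, 76], 'count': 3}

{'items': [27, 49, 76], 'count': 3}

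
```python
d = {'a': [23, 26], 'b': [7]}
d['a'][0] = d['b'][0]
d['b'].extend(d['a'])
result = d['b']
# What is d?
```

After line 1: d = {'a': [23, 26], 'b': [7]}
After line 2 (a[0] = b[0] = 7): d = {'a': [7, 26], 'b': [7]}
After line 3 (b.extend(a) appends [7, 26]): d = {'a': [7, 26], 'b': [7, 7, 26]}
After line 4: result = d['b'] = [7, 7, 26]

{'a': [7, 26], 'b': [7, 7, 26]}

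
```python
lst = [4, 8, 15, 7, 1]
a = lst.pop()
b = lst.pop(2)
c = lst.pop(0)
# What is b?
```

After line 1: lst = [4, 8, 15, 7, 1]
After line 2 (pop() -> a = 1): lst = [4, 8, 15, 7]
After line 3 (pop(2) -> b = 15): lst = [4, 8, 7]
After line 4 (pop(0) -> c = 4): lst = [8, 7]

15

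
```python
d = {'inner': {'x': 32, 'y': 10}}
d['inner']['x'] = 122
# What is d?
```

After line 1: d = {'inner': {'x': 32, 'y': 10}}
After line 2 (inner x overwritten): d = {'inner': {'x': 122, 'y': 10}}

{'inner': {'x': 122, 'y': 10}}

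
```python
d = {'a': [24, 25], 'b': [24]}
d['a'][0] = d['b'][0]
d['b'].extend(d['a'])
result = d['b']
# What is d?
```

After line 1: d = {'a': [24, 25], 'b': [24]}
After line 2 (a[0] = b[0] = 24): d = {'a': [24, 25], 'b': [24]}
After line 3 (b.extend(a) appends [24, 25]): d = {'a': [24, 25], 'b': [24, 24, 25]}
After line 4: result = d['b'] = [24, 24, 25]

{'a': [24, 25], 'b': [24, 24, 25]}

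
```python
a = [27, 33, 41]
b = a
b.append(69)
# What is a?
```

After line 1: a = [27, 33, 41]
After line 2 (b = a is an alias, same object): a = [27, 33, 41], b = [27, 33, 41]
After line 3 (b.append mutates the shared list): a = [27, 33, 41, 69], b = [27, 33, 41, 69]

[27, 33, 41, 69]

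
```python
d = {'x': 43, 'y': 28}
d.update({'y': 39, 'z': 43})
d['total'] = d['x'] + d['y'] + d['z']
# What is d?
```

After line 1: d = {'x': 43, 'y': 28}
After line 2 (y overwritten, z added): d = {'x': 43, 'y': 39, 'z': 43}
After line 3 (total = 43 + 39 + 43 = 125): d = {'x': 43, 'y': 39, 'z': 43, 'total': 125}

{'x': 43, 'y': 39, 'z': 43, 'total': 125}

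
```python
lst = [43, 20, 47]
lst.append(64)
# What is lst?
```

[43, 20, 47, 64]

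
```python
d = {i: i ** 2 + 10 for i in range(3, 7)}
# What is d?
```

{3: 19, 4: 26, 5: 35, 6: 46}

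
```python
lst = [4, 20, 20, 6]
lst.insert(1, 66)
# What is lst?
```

[4, 66, 20, 20, 6]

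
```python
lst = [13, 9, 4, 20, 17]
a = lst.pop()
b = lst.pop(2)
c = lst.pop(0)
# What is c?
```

After line 1: lst = [13, 9, 4, 20, 17]
After line 2 (pop() -> a = 17): lst = [13, 9, 4, 20]
After line 3 (pop(2) -> b = 4): lst = [13, 9, 20]
After line 4 (pop(0) -> c = 13): lst = [9, 20]

13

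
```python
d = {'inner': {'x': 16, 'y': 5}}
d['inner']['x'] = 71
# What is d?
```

After line 1: d = {'inner': {'x': 16, 'y': 5}}
After line 2 (inner x overwritten): d = {'inner': {'x': 71, 'y': 5}}

{'inner': {'x': 71, 'y': 5}}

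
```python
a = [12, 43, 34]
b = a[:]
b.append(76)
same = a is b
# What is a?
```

After line 1: a = [12, 43, 34]
After line 2 (b = a[:] is a shallow copy, new object): a = [12, 43, 34], b = [12, 43, 34]
After line 3 (append only mutates b): a = [12, 43, 34], b = [12, 43, 34, 76]
After line 4 (same = a is b; different objects -> False): same = False

[12, 43, 34]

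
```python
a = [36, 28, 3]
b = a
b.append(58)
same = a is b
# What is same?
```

After line 1: a = [36, 28, 3]
After line 2 (b = a is an alias, same object): a = [36, 28, 3], b = [36, 28, 3]
After line 3 (b.append mutates the shared list): a = [36, 28, 3, 58], b = [36, 28, 3, 58]
After line 4 (same = a is b; same object -> True): same = True

True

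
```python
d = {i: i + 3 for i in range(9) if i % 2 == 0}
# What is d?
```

{0: 3, 2: 5, 4: 7, 6: 9, 8: 11}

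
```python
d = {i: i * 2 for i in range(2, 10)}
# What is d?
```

{2: 4, 3: 6, 4: 8, 5: 10, 6: 12, 7: 14, 8: 16, 9: 18}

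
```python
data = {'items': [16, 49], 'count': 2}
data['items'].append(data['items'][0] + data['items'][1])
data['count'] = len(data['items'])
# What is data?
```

After line 1: data = {'items': [16, 49], 'count': 2}
After line 2 (append 16 + 49 = 65): data = {'items': [16, 49, 65], 'count': 2}
After line 3 (count = len(items) = 3): data = {'items': [16, 49, 65], 'count': 3}

{'items': [16, 49, 65], 'count': 3}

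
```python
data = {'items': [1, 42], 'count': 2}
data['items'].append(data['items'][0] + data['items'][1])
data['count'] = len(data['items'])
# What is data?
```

After line 1: data = {'items': [1, 42], 'count': 2}
After line 2 (append 1 + 42 = 43): data = {'items': [1, 42, 43], 'count': 2}
After line 3 (count = len(items) = 3): data = {'items': [1, 42, 43], 'count': 3}

{'items': [1, 42, 43], 'count': 3}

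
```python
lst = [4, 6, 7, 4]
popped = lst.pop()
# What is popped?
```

4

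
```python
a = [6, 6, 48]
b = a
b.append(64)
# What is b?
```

After line 1: a = [6, 6, 48]
After line 2 (b = a is an alias, same object): a = [6, 6, 48], b = [6, 6, 48]
After line 3 (b.append mutates the shared list): a = [6, 6, 48, 64], b = [6, 6, 48, 64]

[6, 6, 48, 64]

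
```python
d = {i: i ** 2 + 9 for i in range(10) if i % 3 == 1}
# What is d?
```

{1: 10, 4: 25, 7: 58}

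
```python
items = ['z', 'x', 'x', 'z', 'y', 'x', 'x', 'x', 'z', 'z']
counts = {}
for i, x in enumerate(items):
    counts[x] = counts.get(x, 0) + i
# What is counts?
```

Initial: counts = {}, items = ['z', 'x', 'x', 'z', 'y', 'x', 'x', 'x', 'z', 'z']
i=0, x='z': counts = {'z': 0}
i=1, x='x': counts = {'z': 0, 'x': 1}
i=2, x='x': counts = {'z': 0, 'x': 3}
i=3, x='z': counts = {'z': 3, 'x': 3}
i=4, x='y': counts = {'z': 3, 'x': 3, 'y': 4}
i=5, x='x': counts = {'z': 3, 'x': 8, 'y': 4}
i=6, x='x': counts = {'z': 3, 'x': 14, 'y': 4}
i=7, x='x': counts = {'z': 3, 'x': 21, 'y': 4}
i=8, x='z': counts = {'z': 11, 'x': 21, 'y': 4}
i=9, x='z': counts = {'z': 20, 'x': 21, 'y': 4}

{'z': 20, 'x': 21, 'y': 4}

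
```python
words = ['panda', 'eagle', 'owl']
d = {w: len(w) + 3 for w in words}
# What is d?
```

{'panda': 8, 'eagle': 8, 'owl': 6}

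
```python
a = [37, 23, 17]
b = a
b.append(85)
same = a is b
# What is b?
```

After line 1: a = [37, 23, 17]
After line 2 (b = a is an alias, same object): a = [37, 23, 17], b = [37, 23, 17]
After line 3 (b.append mutates the shared list): a = [37, 23, 17, 85], b = [37, 23, 17, 85]
After line 4 (same = a is b; same object -> True): same = True

[37, 23, 17, 85]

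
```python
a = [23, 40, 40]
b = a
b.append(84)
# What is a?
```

After line 1: a = [23, 40, 40]
After line 2 (b = a is an alias, same object): a = [23, 40, 40], b = [23, 40, 40]
After line 3 (b.append mutates the shared list): a = [23, 40, 40, 84], b = [23, 40, 40, 84]

[23, 40, 40, 84]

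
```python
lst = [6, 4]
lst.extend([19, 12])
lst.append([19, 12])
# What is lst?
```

After line 1: lst = [6, 4]
After line 2 (extend unpacks [19, 12]): lst = [6, 4, 19, 12]
After line 3 (append adds [19, 12] as single element): lst = [6, 4, 19, 12, [19, 12]]

[6, 4, 19, 12, [19, 12]]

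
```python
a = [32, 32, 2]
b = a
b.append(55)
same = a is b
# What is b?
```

After line 1: a = [32, 32, 2]
After line 2 (b = a is an alias, same object): a = [32, 32, 2], b = [32, 32, 2]
After line 3 (b.append mutates the shared list): a = [32, 32, 2, 55], b = [32, 32, 2, 55]
After line 4 (same = a is b; same object -> True): same = True

[32, 32, 2, 55]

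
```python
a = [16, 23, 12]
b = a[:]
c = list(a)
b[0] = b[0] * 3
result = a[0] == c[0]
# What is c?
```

After line 1: a = [16, 23, 12]
After line 2 (b = a[:], copy): a = [16, 23, 12], b = [16, 23, 12]
After line 3 (c = list(a) is a copy, new object): c = [16, 23, 12]
After line 4 (b[0] = 16 * 3 = 48; only b mutates (copy)): a = [16, 23, 12], b = [48, 23, 12], c = [16, 23, 12]
After line 5 (a[0] = 16, c[0] = 16; result = True)

[16, 23, 12]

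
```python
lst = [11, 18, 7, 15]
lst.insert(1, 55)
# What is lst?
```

[11, 55, 18, 7, 15]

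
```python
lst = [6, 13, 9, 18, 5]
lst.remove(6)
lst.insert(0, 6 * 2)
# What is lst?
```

After line 1: lst = [6, 13, 9, 18, 5]
After line 2 (remove first 6): lst = [13, 9, 18, 5]
After line 3 (insert 12 at index 0): lst = [12, 13, 9, 18, 5]

[12, 13, 9, 18, 5]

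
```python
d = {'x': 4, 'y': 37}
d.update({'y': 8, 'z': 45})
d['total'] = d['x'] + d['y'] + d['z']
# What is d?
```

After line 1: d = {'x': 4, 'y': 37}
After line 2 (y overwritten, z added): d = {'x': 4, 'y': 8, 'z': 45}
After line 3 (total = 4 + 8 + 45 = 57): d = {'x': 4, 'y': 8, 'z': 45, 'total': 57}

{'x': 4, 'y': 8, 'z': 45, 'total': 57}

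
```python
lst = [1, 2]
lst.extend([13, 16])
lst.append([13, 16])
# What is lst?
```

After line 1: lst = [1, 2]
After line 2 (extend unpacks [13, 16]): lst = [1, 2, 13, 16]
After line 3 (append adds [13, 16] as single element): lst = [1, 2, 13, 16, [13, 16]]

[1, 2, 13, 16, [13, 16]]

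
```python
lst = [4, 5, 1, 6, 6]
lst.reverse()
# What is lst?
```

[6, 6, 1, 5, 4]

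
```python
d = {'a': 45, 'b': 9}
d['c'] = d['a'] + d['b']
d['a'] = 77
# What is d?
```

After line 1: d = {'a': 45, 'b': 9}
After line 2 (d['c'] = 45 + 9): d = {'a': 45, 'b': 9, 'c': 54}
After line 3: d = {'a': 77, 'b': 9, 'c': 54}

{'a': 77, 'b': 9, 'c': 54}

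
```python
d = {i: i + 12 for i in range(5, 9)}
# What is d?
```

{5: 17, 6: 18, 7: 19, 8: 20}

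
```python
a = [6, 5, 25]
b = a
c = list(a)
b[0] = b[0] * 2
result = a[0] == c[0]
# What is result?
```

After line 1: a = [6, 5, 25]
After line 2 (b = a, alias): a = [6, 5, 25], b = [6, 5, 25]
After line 3 (c = list(a) is a copy, new object): c = [6, 5, 25]
After line 4 (b[0] = 6 * 2 = 12; mutates shared a/b): a = b = [12, 5, 25], c = [6, 5, 25]
After line 5 (a[0] = 12, c[0] = 6; result = False)

False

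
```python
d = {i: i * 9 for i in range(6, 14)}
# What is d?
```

{6: 54, 7: 63, 8: 72, 9: 81, 10: 90, 11: 99, 12: 108, 13: 117}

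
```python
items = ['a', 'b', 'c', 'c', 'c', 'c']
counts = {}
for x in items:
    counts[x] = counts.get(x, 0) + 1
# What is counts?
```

Initial: counts = {}, items = ['a', 'b', 'c', 'c', 'c', 'c']
See 'a': counts = {'a': 1}
See 'b': counts = {'a': 1, 'b': 1}
See 'c': counts = {'a': 1, 'b': 1, 'c': 1}
See 'c': counts = {'a': 1, 'b': 1, 'c': 2}
See 'c': counts = {'a': 1, 'b': 1, 'c': 3}
See 'c': counts = {'a': 1, 'b': 1, 'c': 4}

{'a': 1, 'b': 1, 'c': 4}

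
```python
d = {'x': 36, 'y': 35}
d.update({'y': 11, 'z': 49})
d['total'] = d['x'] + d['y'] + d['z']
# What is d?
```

After line 1: d = {'x': 36, 'y': 35}
After line 2 (y overwritten, z added): d = {'x': 36, 'y': 11, 'z': 49}
After line 3 (total = 36 + 11 + 49 = 96): d = {'x': 36, 'y': 11, 'z': 49, 'total': 96}

{'x': 36, 'y': 11, 'z': 49, 'total': 96}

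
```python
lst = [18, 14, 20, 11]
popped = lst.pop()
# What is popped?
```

11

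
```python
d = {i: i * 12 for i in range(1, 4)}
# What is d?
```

{1: 12, 2: 24, 3: 36}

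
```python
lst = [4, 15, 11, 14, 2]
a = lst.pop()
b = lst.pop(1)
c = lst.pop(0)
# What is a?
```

After line 1: lst = [4, 15, 11, 14, 2]
After line 2 (pop() -> a = 2): lst = [4, 15, 11, 14]
After line 3 (pop(1) -> b = 15): lst = [4, 11, 14]
After line 4 (pop(0) -> c = 4): lst = [11, 14]

2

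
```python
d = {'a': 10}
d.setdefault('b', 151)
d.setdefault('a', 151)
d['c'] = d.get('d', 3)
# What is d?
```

After line 1: d = {'a': 10}
After line 2 (setdefault adds 'b'=151): d = {'a': 10, 'b': 151}
After line 3 (setdefault 'a' no-op, already exists): d = {'a': 10, 'b': 151}
After line 4 (get('d', 3) returns default since 'd' not in d): d = {'a': 10, 'b': 151, 'c': 3}

{'a': 10, 'b': 151, 'c': 3}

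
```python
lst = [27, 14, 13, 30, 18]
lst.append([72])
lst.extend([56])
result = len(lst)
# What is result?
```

After line 1: lst = [27, 14, 13, 30, 18]
After line 2 (append adds [72] as single element): lst = [27, 14, 13, 30, 18, [72]]
After line 3 (extend unpacks [56], adds 56): lst = [27, 14, 13, 30, 18, [72], 56]
After line 4: result = len(lst) = 7

7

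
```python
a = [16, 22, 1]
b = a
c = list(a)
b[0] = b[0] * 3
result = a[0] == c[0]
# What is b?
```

After line 1: a = [16, 22, 1]
After line 2 (b = a, alias): a = [16, 22, 1], b = [16, 22, 1]
After line 3 (c = list(a) is a copy, new object): c = [16, 22, 1]
After line 4 (b[0] = 16 * 3 = 48; mutates shared a/b): a = b = [48, 22, 1], c = [16, 22, 1]
After line 5 (a[0] = 48, c[0] = 16; result = False)

[48, 22, 1]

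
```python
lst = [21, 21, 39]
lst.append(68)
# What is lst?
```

[21, 21, 39, 68]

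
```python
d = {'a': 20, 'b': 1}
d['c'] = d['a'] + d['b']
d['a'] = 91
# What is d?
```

After line 1: d = {'a': 20, 'b': 1}
After line 2 (d['c'] = 20 + 1): d = {'a': 20, 'b': 1, 'c': 21}
After line 3: d = {'a': 91, 'b': 1, 'c': 21}

{'a': 91, 'b': 1, 'c': 21}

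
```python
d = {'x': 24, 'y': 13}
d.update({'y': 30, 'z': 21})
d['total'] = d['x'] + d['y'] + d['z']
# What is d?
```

After line 1: d = {'x': 24, 'y': 13}
After line 2 (y overwritten, z added): d = {'x': 24, 'y': 30, 'z': 21}
After line 3 (total = 24 + 30 + 21 = 75): d = {'x': 24, 'y': 30, 'z': 21, 'total': 75}

{'x': 24, 'y': 30, 'z': 21, 'total': 75}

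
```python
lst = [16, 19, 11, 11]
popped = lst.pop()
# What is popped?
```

11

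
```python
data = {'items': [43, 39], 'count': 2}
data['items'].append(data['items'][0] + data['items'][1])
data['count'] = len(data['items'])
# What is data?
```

After line 1: data = {'items': [43, 39], 'count': 2}
After line 2 (append 43 + 39 = 82): data = {'items': [43, 39, 82], 'count': 2}
After line 3 (count = len(items) = 3): data = {'items': [43, 39, 82], 'count': 3}

{'items': [43, 39, 82], 'count': 3}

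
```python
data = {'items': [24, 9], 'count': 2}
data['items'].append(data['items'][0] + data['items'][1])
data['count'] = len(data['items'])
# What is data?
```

After line 1: data = {'items': [24, 9], 'count': 2}
After line 2 (append 24 + 9 = 33): data = {'items': [24, 9, 33], 'count': 2}
After line 3 (count = len(items) = 3): data = {'items': [24, 9, 33], 'count': 3}

{'items': [24, 9, 33], 'count': 3}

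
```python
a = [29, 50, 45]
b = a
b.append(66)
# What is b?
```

After line 1: a = [29, 50, 45]
After line 2 (b = a is an alias, same object): a = [29, 50, 45], b = [29, 50, 45]
After line 3 (b.append mutates the shared list): a = [29, 50, 45, 66], b = [29, 50, 45, 66]

[29, 50, 45, 66]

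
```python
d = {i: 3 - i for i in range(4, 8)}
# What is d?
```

{4: -1, 5: -2, 6: -3, 7: -4}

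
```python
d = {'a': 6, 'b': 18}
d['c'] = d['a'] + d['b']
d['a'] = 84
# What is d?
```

After line 1: d = {'a': 6, 'b': 18}
After line 2 (d['c'] = 6 + 18): d = {'a': 6, 'b': 18, 'c': 24}
After line 3: d = {'a': 84, 'b': 18, 'c': 24}

{'a': 84, 'b': 18, 'c': 24}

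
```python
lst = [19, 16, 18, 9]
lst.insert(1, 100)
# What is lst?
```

[19, 100, 16, 18, 9]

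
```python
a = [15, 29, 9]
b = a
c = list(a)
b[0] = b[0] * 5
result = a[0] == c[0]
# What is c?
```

After line 1: a = [15, 29, 9]
After line 2 (b = a, alias): a = [15, 29, 9], b = [15, 29, 9]
After line 3 (c = list(a) is a copy, new object): c = [15, 29, 9]
After line 4 (b[0] = 15 * 5 = 75; mutates shared a/b): a = b = [75, 29, 9], c = [15, 29, 9]
After line 5 (a[0] = 75, c[0] = 15; result = False)

[15, 29, 9]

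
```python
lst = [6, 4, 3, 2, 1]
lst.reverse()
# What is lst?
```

[1, 2, 3, 4, 6]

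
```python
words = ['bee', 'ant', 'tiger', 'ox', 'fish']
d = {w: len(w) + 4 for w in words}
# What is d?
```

{'bee': 7, 'ant': 7, 'tiger': 9, 'ox': 6, 'fish': 8}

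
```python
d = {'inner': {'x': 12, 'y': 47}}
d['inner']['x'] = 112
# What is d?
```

After line 1: d = {'inner': {'x': 12, 'y': 47}}
After line 2 (inner x overwritten): d = {'inner': {'x': 112, 'y': 47}}

{'inner': {'x': 112, 'y': 47}}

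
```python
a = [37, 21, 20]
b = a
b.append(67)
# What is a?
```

After line 1: a = [37, 21, 20]
After line 2 (b = a is an alias, same object): a = [37, 21, 20], b = [37, 21, 20]
After line 3 (b.append mutates the shared list): a = [37, 21, 20, 67], b = [37, 21, 20, 67]

[37, 21, 20, 67]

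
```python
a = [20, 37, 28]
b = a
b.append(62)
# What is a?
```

After line 1: a = [20, 37, 28]
After line 2 (b = a is an alias, same object): a = [20, 37, 28], b = [20, 37, 28]
After line 3 (b.append mutates the shared list): a = [20, 37, 28, 62], b = [20, 37, 28, 62]

[20, 37, 28, 62]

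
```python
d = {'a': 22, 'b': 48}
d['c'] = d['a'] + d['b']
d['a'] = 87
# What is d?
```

After line 1: d = {'a': 22, 'b': 48}
After line 2 (d['c'] = 22 + 48): d = {'a': 22, 'b': 48, 'c': 70}
After line 3: d = {'a': 87, 'b': 48, 'c': 70}

{'a': 87, 'b': 48, 'c': 70}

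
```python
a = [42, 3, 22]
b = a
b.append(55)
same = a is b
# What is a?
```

After line 1: a = [42, 3, 22]
After line 2 (b = a is an alias, same object): a = [42, 3, 22], b = [42, 3, 22]
After line 3 (b.append mutates the shared list): a = [42, 3, 22, 55], b = [42, 3, 22, 55]
After line 4 (same = a is b; same object -> True): same = True

[42, 3, 22, 55]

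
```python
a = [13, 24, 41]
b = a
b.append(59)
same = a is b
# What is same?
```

After line 1: a = [13, 24, 41]
After line 2 (b = a is an alias, same object): a = [13, 24, 41], b = [13, 24, 41]
After line 3 (b.append mutates the shared list): a = [13, 24, 41, 59], b = [13, 24, 41, 59]
After line 4 (same = a is b; same object -> True): same = True

True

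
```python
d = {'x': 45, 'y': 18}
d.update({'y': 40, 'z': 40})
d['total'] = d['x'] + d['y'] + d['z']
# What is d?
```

After line 1: d = {'x': 45, 'y': 18}
After line 2 (y overwritten, z added): d = {'x': 45, 'y': 40, 'z': 40}
After line 3 (total = 45 + 40 + 40 = 125): d = {'x': 45, 'y': 40, 'z': 40, 'total': 125}

{'x': 45, 'y': 40, 'z': 40, 'total': 125}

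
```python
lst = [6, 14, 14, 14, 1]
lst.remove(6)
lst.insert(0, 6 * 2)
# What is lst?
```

After line 1: lst = [6, 14, 14, 14, 1]
After line 2 (remove first 6): lst = [14, 14, 14, 1]
After line 3 (insert 12 at index 0): lst = [12, 14, 14, 14, 1]

[12, 14, 14, 14, 1]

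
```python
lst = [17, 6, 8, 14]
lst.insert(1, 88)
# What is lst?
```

[17, 88, 6, 8, 14]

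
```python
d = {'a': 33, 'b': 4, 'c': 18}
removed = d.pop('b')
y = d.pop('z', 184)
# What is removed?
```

After line 1: d = {'a': 33, 'b': 4, 'c': 18}
After line 2 (pop 'b' returns 4): d = {'a': 33, 'c': 18}, removed = 4
After line 3 (pop 'z' missing, returns default 184): d = {'a': 33, 'c': 18}, y = 184

4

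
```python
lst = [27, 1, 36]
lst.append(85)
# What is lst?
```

[27, 1, 36, 85]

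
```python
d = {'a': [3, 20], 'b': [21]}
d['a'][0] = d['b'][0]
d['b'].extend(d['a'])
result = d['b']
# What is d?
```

After line 1: d = {'a': [3, 20], 'b': [21]}
After line 2 (a[0] = b[0] = 21): d = {'a': [21, 20], 'b': [21]}
After line 3 (b.extend(a) appends [21, 20]): d = {'a': [21, 20], 'b': [21, 21, 20]}
After line 4: result = d['b'] = [21, 21, 20]

{'a': [21, 20], 'b': [21, 21, 20]}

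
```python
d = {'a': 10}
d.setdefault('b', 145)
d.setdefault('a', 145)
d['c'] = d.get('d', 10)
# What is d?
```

After line 1: d = {'a': 10}
After line 2 (setdefault adds 'b'=145): d = {'a': 10, 'b': 145}
After line 3 (setdefault 'a' no-op, already exists): d = {'a': 10, 'b': 145}
After line 4 (get('d', 10) returns default since 'd' not in d): d = {'a': 10, 'b': 145, 'c': 10}

{'a': 10, 'b': 145, 'c': 10}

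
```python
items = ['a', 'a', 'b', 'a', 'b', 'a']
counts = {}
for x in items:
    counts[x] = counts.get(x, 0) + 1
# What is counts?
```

Initial: counts = {}, items = ['a', 'a', 'b', 'a', 'b', 'a']
See 'a': counts = {'a': 1}
See 'a': counts = {'a': 2}
See 'b': counts = {'a': 2, 'b': 1}
See 'a': counts = {'a': 3, 'b': 1}
See 'b': counts = {'a': 3, 'b': 2}
See 'a': counts = {'a': 4, 'b': 2}

{'a': 4, 'b': 2}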